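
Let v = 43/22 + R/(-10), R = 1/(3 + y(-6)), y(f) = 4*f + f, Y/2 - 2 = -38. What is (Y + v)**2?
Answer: 10818496144/2205225 ≈ 4905.8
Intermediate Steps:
Y = -72 (Y = 4 + 2*(-38) = 4 - 76 = -72)
y(f) = 5*f
R = -1/27 (R = 1/(3 + 5*(-6)) = 1/(3 - 30) = 1/(-27) = -1/27 ≈ -0.037037)
v = 2908/1485 (v = 43/22 - 1/27/(-10) = 43*(1/22) - 1/27*(-1/10) = 43/22 + 1/270 = 2908/1485 ≈ 1.9582)
(Y + v)**2 = (-72 + 2908/1485)**2 = (-104012/1485)**2 = 10818496144/2205225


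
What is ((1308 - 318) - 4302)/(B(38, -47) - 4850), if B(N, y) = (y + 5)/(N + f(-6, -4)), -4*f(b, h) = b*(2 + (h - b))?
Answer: 72864/106721 ≈ 0.68275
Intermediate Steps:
f(b, h) = -b*(2 + h - b)/4 (f(b, h) = -b*(2 + (h - b))/4 = -b*(2 + h - b)/4)
B(N, y) = (5 + y)/(6 + N) (B(N, y) = (y + 5)/(N + (¼)*(-6)*(-2 - 6 - 1*(-4))) = (5 + y)/(N + (¼)*(-6)*(-2 - 6 + 4)) = (5 + y)/(N + (¼)*(-6)*(-4)) = (5 + y)/(N + 6) = (5 + y)/(6 + N))
((1308 - 318) - 4302)/(B(38, -47) - 4850) = ((1308 - 318) - 4302)/((5 - 47)/(6 + 38) - 4850) = (990 - 4302)/(-42/44 - 4850) = -3312/((1/44)*(-42) - 4850) = -3312/(-21/22 - 4850) = -3312/(-106721/22) = -3312*(-22/106721) = 72864/106721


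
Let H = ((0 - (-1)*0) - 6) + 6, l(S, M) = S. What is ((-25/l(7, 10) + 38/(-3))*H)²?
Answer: 0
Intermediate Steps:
H = 0 (H = ((0 - 1*0) - 6) + 6 = ((0 + 0) - 6) + 6 = (0 - 6) + 6 = -6 + 6 = 0)
((-25/l(7, 10) + 38/(-3))*H)² = ((-25/7 + 38/(-3))*0)² = ((-25*⅐ + 38*(-⅓))*0)² = ((-25/7 - 38/3)*0)² = (-341/21*0)² = 0² = 0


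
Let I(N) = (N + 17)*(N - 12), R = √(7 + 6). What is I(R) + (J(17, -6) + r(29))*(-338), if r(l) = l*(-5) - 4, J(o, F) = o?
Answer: 44425 + 5*√13 ≈ 44443.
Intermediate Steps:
R = √13 ≈ 3.6056
r(l) = -4 - 5*l (r(l) = -5*l - 4 = -4 - 5*l)
I(N) = (-12 + N)*(17 + N) (I(N) = (17 + N)*(-12 + N) = (-12 + N)*(17 + N))
I(R) + (J(17, -6) + r(29))*(-338) = (-204 + (√13)² + 5*√13) + (17 + (-4 - 5*29))*(-338) = (-204 + 13 + 5*√13) + (17 + (-4 - 145))*(-338) = (-191 + 5*√13) + (17 - 149)*(-338) = (-191 + 5*√13) - 132*(-338) = (-191 + 5*√13) + 44616 = 44425 + 5*√13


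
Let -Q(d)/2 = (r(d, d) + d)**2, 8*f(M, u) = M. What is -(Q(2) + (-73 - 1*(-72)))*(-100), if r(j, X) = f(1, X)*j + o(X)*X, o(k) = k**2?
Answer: -42225/2 ≈ -21113.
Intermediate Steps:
f(M, u) = M/8
r(j, X) = X**3 + j/8 (r(j, X) = ((1/8)*1)*j + X**2*X = j/8 + X**3 = X**3 + j/8)
Q(d) = -2*(d**3 + 9*d/8)**2 (Q(d) = -2*((d**3 + d/8) + d)**2 = -2*(d**3 + 9*d/8)**2)
-(Q(2) + (-73 - 1*(-72)))*(-100) = -(-1/32*2**2*(9 + 8*2**2)**2 + (-73 - 1*(-72)))*(-100) = -(-1/32*4*(9 + 8*4)**2 + (-73 + 72))*(-100) = -(-1/32*4*(9 + 32)**2 - 1)*(-100) = -(-1/32*4*41**2 - 1)*(-100) = -(-1/32*4*1681 - 1)*(-100) = -(-1681/8 - 1)*(-100) = -(-1689)*(-100)/8 = -1*42225/2 = -42225/2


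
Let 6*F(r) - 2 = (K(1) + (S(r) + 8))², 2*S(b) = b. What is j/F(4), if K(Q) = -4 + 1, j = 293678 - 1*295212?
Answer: -3068/17 ≈ -180.47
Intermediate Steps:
S(b) = b/2
j = -1534 (j = 293678 - 295212 = -1534)
K(Q) = -3
F(r) = ⅓ + (5 + r/2)²/6 (F(r) = ⅓ + (-3 + (r/2 + 8))²/6 = ⅓ + (-3 + (8 + r/2))²/6 = ⅓ + (5 + r/2)²/6)
j/F(4) = -1534/(⅓ + (10 + 4)²/24) = -1534/(⅓ + (1/24)*14²) = -1534/(⅓ + (1/24)*196) = -1534/(⅓ + 49/6) = -1534/17/2 = -1534*2/17 = -3068/17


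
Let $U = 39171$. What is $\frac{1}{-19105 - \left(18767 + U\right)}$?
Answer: $- \frac{1}{77043} \approx -1.298 \cdot 10^{-5}$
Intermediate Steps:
$\frac{1}{-19105 - \left(18767 + U\right)} = \frac{1}{-19105 - 57938} = \frac{1}{-77043} = - \frac{1}{77043}$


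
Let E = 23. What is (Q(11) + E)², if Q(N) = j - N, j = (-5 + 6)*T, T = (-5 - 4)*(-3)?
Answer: 1521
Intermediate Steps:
T = 27 (T = -9*(-3) = 27)
j = 27 (j = (-5 + 6)*27 = 1*27 = 27)
Q(N) = 27 - N
(Q(11) + E)² = ((27 - 1*11) + 23)² = ((27 - 11) + 23)² = (16 + 23)² = 39² = 1521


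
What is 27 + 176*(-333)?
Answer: -58581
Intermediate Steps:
27 + 176*(-333) = 27 - 58608 = -58581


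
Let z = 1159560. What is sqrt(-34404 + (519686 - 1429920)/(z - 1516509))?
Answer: I*sqrt(487019754568082)/118983 ≈ 185.48*I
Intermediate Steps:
sqrt(-34404 + (519686 - 1429920)/(z - 1516509)) = sqrt(-34404 + (519686 - 1429920)/(1159560 - 1516509)) = sqrt(-34404 - 910234/(-356949)) = sqrt(-34404 - 910234*(-1/356949)) = sqrt(-34404 + 910234/356949) = sqrt(-12279563162/356949) = I*sqrt(487019754568082)/118983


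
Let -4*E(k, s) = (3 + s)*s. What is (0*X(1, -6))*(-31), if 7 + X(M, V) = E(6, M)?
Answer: 0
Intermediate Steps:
E(k, s) = -s*(3 + s)/4 (E(k, s) = -(3 + s)*s/4 = -s*(3 + s)/4)
X(M, V) = -7 - M*(3 + M)/4
(0*X(1, -6))*(-31) = (0*(-7 - ¼*1*(3 + 1)))*(-31) = (0*(-7 - ¼*1*4))*(-31) = (0*(-7 - 1))*(-31) = (0*(-8))*(-31) = 0*(-31) = 0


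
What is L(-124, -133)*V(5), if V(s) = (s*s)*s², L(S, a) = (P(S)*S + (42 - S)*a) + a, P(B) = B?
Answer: -4271875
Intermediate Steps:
L(S, a) = a + S² + a*(42 - S) (L(S, a) = (S*S + (42 - S)*a) + a = (S² + a*(42 - S)) + a = a + S² + a*(42 - S))
V(s) = s⁴ (V(s) = s²*s² = s⁴)
L(-124, -133)*V(5) = ((-124)² + 43*(-133) - 1*(-124)*(-133))*5⁴ = (15376 - 5719 - 16492)*625 = -6835*625 = -4271875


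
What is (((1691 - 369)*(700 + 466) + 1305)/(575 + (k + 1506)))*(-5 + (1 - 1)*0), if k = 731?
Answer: -7713785/2812 ≈ -2743.2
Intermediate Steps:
(((1691 - 369)*(700 + 466) + 1305)/(575 + (k + 1506)))*(-5 + (1 - 1)*0) = (((1691 - 369)*(700 + 466) + 1305)/(575 + (731 + 1506)))*(-5 + (1 - 1)*0) = ((1322*1166 + 1305)/(575 + 2237))*(-5 + 0*0) = ((1541452 + 1305)/2812)*(-5 + 0) = (1542757*(1/2812))*(-5) = (1542757/2812)*(-5) = -7713785/2812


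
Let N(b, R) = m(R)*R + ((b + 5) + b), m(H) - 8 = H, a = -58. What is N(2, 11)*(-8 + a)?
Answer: -14388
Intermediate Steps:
m(H) = 8 + H
N(b, R) = 5 + 2*b + R*(8 + R) (N(b, R) = (8 + R)*R + ((b + 5) + b) = R*(8 + R) + ((5 + b) + b) = R*(8 + R) + (5 + 2*b) = 5 + 2*b + R*(8 + R))
N(2, 11)*(-8 + a) = (5 + 2*2 + 11*(8 + 11))*(-8 - 58) = (5 + 4 + 11*19)*(-66) = (5 + 4 + 209)*(-66) = 218*(-66) = -14388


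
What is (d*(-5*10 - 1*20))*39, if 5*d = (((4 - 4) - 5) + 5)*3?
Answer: 0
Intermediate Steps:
d = 0 (d = ((((4 - 4) - 5) + 5)*3)/5 = (((0 - 5) + 5)*3)/5 = ((-5 + 5)*3)/5 = (0*3)/5 = (⅕)*0 = 0)
(d*(-5*10 - 1*20))*39 = (0*(-5*10 - 1*20))*39 = (0*(-50 - 20))*39 = (0*(-70))*39 = 0*39 = 0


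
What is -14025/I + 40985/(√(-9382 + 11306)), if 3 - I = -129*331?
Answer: -425/1294 + 40985*√481/962 ≈ 934.05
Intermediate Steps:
I = 42702 (I = 3 - (-129)*331 = 3 - 1*(-42699) = 3 + 42699 = 42702)
-14025/I + 40985/(√(-9382 + 11306)) = -14025/42702 + 40985/(√(-9382 + 11306)) = -14025*1/42702 + 40985/(√1924) = -425/1294 + 40985/((2*√481)) = -425/1294 + 40985*(√481/962) = -425/1294 + 40985*√481/962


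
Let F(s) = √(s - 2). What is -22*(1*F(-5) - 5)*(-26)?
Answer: -2860 + 572*I*√7 ≈ -2860.0 + 1513.4*I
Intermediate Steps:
F(s) = √(-2 + s)
-22*(1*F(-5) - 5)*(-26) = -22*(1*√(-2 - 5) - 5)*(-26) = -22*(1*√(-7) - 5)*(-26) = -22*(1*(I*√7) - 5)*(-26) = -22*(I*√7 - 5)*(-26) = -22*(-5 + I*√7)*(-26) = (110 - 22*I*√7)*(-26) = -2860 + 572*I*√7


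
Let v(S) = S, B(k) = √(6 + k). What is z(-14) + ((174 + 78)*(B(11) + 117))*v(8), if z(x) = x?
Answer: 235858 + 2016*√17 ≈ 2.4417e+5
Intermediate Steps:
z(-14) + ((174 + 78)*(B(11) + 117))*v(8) = -14 + ((174 + 78)*(√(6 + 11) + 117))*8 = -14 + (252*(√17 + 117))*8 = -14 + (252*(117 + √17))*8 = -14 + (29484 + 252*√17)*8 = -14 + (235872 + 2016*√17) = 235858 + 2016*√17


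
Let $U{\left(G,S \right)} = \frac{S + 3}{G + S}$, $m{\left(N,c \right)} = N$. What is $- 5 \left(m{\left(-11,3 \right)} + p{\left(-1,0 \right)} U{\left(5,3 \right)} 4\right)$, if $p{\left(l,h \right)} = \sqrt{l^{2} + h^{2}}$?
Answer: $40$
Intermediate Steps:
$p{\left(l,h \right)} = \sqrt{h^{2} + l^{2}}$
$U{\left(G,S \right)} = \frac{3 + S}{G + S}$
$- 5 \left(m{\left(-11,3 \right)} + p{\left(-1,0 \right)} U{\left(5,3 \right)} 4\right) = - 5 \left(-11 + \sqrt{0^{2} + \left(-1\right)^{2}} \frac{3 + 3}{5 + 3} \cdot 4\right) = - 5 \left(-11 + \sqrt{0 + 1} \cdot \frac{1}{8} \cdot 6 \cdot 4\right) = - 5 \left(-11 + \sqrt{1} \cdot \frac{1}{8} \cdot 6 \cdot 4\right) = - 5 \left(-11 + 1 \cdot \frac{3}{4} \cdot 4\right) = - 5 \left(-11 + \frac{3}{4} \cdot 4\right) = - 5 \left(-11 + 3\right) = \left(-5\right) \left(-8\right) = 40$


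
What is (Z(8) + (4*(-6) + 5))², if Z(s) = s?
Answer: 121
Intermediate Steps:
(Z(8) + (4*(-6) + 5))² = (8 + (4*(-6) + 5))² = (8 + (-24 + 5))² = (8 - 19)² = (-11)² = 121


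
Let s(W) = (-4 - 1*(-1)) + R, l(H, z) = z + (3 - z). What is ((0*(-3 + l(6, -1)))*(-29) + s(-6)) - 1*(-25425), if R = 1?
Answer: 25423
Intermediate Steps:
l(H, z) = 3
s(W) = -2 (s(W) = (-4 - 1*(-1)) + 1 = (-4 + 1) + 1 = -3 + 1 = -2)
((0*(-3 + l(6, -1)))*(-29) + s(-6)) - 1*(-25425) = ((0*(-3 + 3))*(-29) - 2) - 1*(-25425) = ((0*0)*(-29) - 2) + 25425 = (0*(-29) - 2) + 25425 = (0 - 2) + 25425 = -2 + 25425 = 25423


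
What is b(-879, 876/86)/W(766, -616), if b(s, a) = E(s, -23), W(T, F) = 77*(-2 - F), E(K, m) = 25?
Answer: 25/47278 ≈ 0.00052879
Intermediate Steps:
W(T, F) = -154 - 77*F
b(s, a) = 25
b(-879, 876/86)/W(766, -616) = 25/(-154 - 77*(-616)) = 25/(-154 + 47432) = 25/47278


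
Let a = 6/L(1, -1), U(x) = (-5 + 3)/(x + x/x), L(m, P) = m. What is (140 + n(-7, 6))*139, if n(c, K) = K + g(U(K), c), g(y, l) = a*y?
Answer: 140390/7 ≈ 20056.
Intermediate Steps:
U(x) = -2/(1 + x) (U(x) = -2/(x + 1) = -2/(1 + x))
a = 6 (a = 6/1 = 6*1 = 6)
g(y, l) = 6*y
n(c, K) = K - 12/(1 + K) (n(c, K) = K + 6*(-2/(1 + K)) = K - 12/(1 + K))
(140 + n(-7, 6))*139 = (140 + (-12 + 6*(1 + 6))/(1 + 6))*139 = (140 + (-12 + 6*7)/7)*139 = (140 + (-12 + 42)/7)*139 = (140 + (1/7)*30)*139 = (140 + 30/7)*139 = (1010/7)*139 = 140390/7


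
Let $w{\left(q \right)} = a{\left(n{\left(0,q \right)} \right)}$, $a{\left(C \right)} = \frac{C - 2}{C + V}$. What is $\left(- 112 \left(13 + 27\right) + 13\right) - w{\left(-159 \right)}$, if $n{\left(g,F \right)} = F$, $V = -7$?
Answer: $- \frac{741683}{166} \approx -4468.0$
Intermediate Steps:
$a{\left(C \right)} = \frac{-2 + C}{-7 + C}$ ($a{\left(C \right)} = \frac{C - 2}{C - 7} = \frac{C - 2}{-7 + C} = \frac{-2 + C}{-7 + C}$)
$w{\left(q \right)} = \frac{-2 + q}{-7 + q}$
$\left(- 112 \left(13 + 27\right) + 13\right) - w{\left(-159 \right)} = \left(- 112 \left(13 + 27\right) + 13\right) - \frac{-2 - 159}{-7 - 159} = \left(\left(-112\right) 40 + 13\right) - \frac{1}{-166} \left(-161\right) = \left(-4480 + 13\right) - \left(- \frac{1}{166}\right) \left(-161\right) = -4467 - \frac{161}{166} = - \frac{741683}{166}$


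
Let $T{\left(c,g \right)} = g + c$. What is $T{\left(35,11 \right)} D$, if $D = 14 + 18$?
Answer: $1472$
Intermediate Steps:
$D = 32$
$T{\left(c,g \right)} = c + g$
$T{\left(35,11 \right)} D = \left(35 + 11\right) 32 = 46 \cdot 32 = 1472$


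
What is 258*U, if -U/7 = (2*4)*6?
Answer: -86688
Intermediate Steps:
U = -336 (U = -7*2*4*6 = -56*6 = -7*48 = -336)
258*U = 258*(-336) = -86688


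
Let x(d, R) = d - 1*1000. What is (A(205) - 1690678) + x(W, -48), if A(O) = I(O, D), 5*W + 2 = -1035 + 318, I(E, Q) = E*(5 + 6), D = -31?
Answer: -8447834/5 ≈ -1.6896e+6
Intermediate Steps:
I(E, Q) = 11*E (I(E, Q) = E*11 = 11*E)
W = -719/5 (W = -2/5 + (-1035 + 318)/5 = -2/5 + (1/5)*(-717) = -2/5 - 717/5 = -719/5 ≈ -143.80)
A(O) = 11*O
x(d, R) = -1000 + d (x(d, R) = d - 1000 = -1000 + d)
(A(205) - 1690678) + x(W, -48) = (11*205 - 1690678) + (-1000 - 719/5) = (2255 - 1690678) - 5719/5 = -1688423 - 5719/5 = -8447834/5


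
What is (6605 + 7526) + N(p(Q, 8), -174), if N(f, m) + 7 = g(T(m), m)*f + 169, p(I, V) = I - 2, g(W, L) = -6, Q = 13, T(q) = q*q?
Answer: 14227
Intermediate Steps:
T(q) = q**2
p(I, V) = -2 + I
N(f, m) = 162 - 6*f (N(f, m) = -7 + (-6*f + 169) = -7 + (169 - 6*f) = 162 - 6*f)
(6605 + 7526) + N(p(Q, 8), -174) = (6605 + 7526) + (162 - 6*(-2 + 13)) = 14131 + (162 - 6*11) = 14131 + (162 - 66) = 14131 + 96 = 14227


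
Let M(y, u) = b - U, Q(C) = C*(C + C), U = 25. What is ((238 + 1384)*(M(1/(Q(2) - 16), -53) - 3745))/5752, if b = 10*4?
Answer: -1512515/1438 ≈ -1051.8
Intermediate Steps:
b = 40
Q(C) = 2*C² (Q(C) = C*(2*C) = 2*C²)
M(y, u) = 15 (M(y, u) = 40 - 1*25 = 40 - 25 = 15)
((238 + 1384)*(M(1/(Q(2) - 16), -53) - 3745))/5752 = ((238 + 1384)*(15 - 3745))/5752 = (1622*(-3730))*(1/5752) = -6050060*1/5752 = -1512515/1438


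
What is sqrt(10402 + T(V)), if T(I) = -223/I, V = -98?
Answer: 3*sqrt(226582)/14 ≈ 102.00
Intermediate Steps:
sqrt(10402 + T(V)) = sqrt(10402 - 223/(-98)) = sqrt(10402 - 223*(-1/98)) = sqrt(10402 + 223/98) = sqrt(1019619/98) = 3*sqrt(226582)/14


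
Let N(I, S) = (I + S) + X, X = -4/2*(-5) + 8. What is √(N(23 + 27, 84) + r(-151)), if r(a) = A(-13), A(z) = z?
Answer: √139 ≈ 11.790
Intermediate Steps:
X = 18 (X = -4*½*(-5) + 8 = -2*(-5) + 8 = 10 + 8 = 18)
r(a) = -13
N(I, S) = 18 + I + S (N(I, S) = (I + S) + 18 = 18 + I + S)
√(N(23 + 27, 84) + r(-151)) = √((18 + (23 + 27) + 84) - 13) = √((18 + 50 + 84) - 13) = √(152 - 13) = √139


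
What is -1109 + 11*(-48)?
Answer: -1637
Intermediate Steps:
-1109 + 11*(-48) = -1109 - 528 = -1637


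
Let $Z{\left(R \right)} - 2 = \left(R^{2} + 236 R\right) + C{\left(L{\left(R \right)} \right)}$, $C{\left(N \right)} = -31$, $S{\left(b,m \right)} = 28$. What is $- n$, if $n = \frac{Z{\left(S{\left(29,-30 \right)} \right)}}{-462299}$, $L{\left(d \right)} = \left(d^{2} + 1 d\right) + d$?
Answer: $\frac{7363}{462299} \approx 0.015927$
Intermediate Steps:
$L{\left(d \right)} = d^{2} + 2 d$ ($L{\left(d \right)} = \left(d^{2} + d\right) + d = \left(d + d^{2}\right) + d = d^{2} + 2 d$)
$Z{\left(R \right)} = -29 + R^{2} + 236 R$ ($Z{\left(R \right)} = 2 - \left(31 - R^{2} - 236 R\right) = 2 + \left(-31 + R^{2} + 236 R\right) = -29 + R^{2} + 236 R$)
$n = - \frac{7363}{462299}$ ($n = \frac{-29 + 28^{2} + 236 \cdot 28}{-462299} = \left(-29 + 784 + 6608\right) \left(- \frac{1}{462299}\right) = 7363 \left(- \frac{1}{462299}\right) = - \frac{7363}{462299} \approx -0.015927$)
$- n = \left(-1\right) \left(- \frac{7363}{462299}\right) = \frac{7363}{462299}$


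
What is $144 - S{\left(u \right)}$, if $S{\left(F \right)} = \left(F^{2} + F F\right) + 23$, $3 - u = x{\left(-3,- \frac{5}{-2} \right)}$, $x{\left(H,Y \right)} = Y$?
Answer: $\frac{241}{2} \approx 120.5$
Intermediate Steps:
$u = \frac{1}{2}$ ($u = 3 - - \frac{5}{-2} = 3 - \left(-5\right) \left(- \frac{1}{2}\right) = 3 - \frac{5}{2} = \frac{1}{2} \approx 0.5$)
$S{\left(F \right)} = 23 + 2 F^{2}$ ($S{\left(F \right)} = \left(F^{2} + F^{2}\right) + 23 = 2 F^{2} + 23 = 23 + 2 F^{2}$)
$144 - S{\left(u \right)} = 144 - \left(23 + \frac{2}{4}\right) = 144 - \left(23 + 2 \cdot \frac{1}{4}\right) = 144 - \left(23 + \frac{1}{2}\right) = 144 - \frac{47}{2} = \frac{241}{2}$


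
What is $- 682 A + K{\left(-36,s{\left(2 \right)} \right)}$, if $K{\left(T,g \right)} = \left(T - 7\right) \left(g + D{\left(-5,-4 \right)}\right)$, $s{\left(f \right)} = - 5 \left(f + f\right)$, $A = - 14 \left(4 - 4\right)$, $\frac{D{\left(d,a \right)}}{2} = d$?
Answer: $1290$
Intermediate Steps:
$D{\left(d,a \right)} = 2 d$
$A = 0$ ($A = - 14 \left(4 - 4\right) = \left(-14\right) 0 = 0$)
$s{\left(f \right)} = - 10 f$ ($s{\left(f \right)} = - 5 \cdot 2 f = - 10 f$)
$K{\left(T,g \right)} = \left(-10 + g\right) \left(-7 + T\right)$ ($K{\left(T,g \right)} = \left(T - 7\right) \left(g + 2 \left(-5\right)\right) = \left(-7 + T\right) \left(g - 10\right) = \left(-7 + T\right) \left(-10 + g\right) = \left(-10 + g\right) \left(-7 + T\right)$)
$- 682 A + K{\left(-36,s{\left(2 \right)} \right)} = \left(-682\right) 0 - \left(-430 + 43 \left(-10\right) 2\right) = 0 + \left(70 + 360 - -140 - -720\right) = 0 + \left(70 + 360 + 140 + 720\right) = 0 + 1290 = 1290$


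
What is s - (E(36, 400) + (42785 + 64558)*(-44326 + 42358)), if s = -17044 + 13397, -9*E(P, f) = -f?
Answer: 1901225993/9 ≈ 2.1125e+8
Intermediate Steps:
E(P, f) = f/9 (E(P, f) = -(-1)*f/9 = f/9)
s = -3647
s - (E(36, 400) + (42785 + 64558)*(-44326 + 42358)) = -3647 - ((⅑)*400 + (42785 + 64558)*(-44326 + 42358)) = -3647 - (400/9 + 107343*(-1968)) = -3647 - (400/9 - 211251024) = -3647 - 1*(-1901258816/9) = -3647 + 1901258816/9 = 1901225993/9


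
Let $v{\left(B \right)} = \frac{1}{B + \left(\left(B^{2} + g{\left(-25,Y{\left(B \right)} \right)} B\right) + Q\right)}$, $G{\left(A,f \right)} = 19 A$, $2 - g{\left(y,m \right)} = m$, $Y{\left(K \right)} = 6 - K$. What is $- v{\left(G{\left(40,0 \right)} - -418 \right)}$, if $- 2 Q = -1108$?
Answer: $- \frac{1}{2772388} \approx -3.607 \cdot 10^{-7}$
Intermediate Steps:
$g{\left(y,m \right)} = 2 - m$
$Q = 554$ ($Q = \left(- \frac{1}{2}\right) \left(-1108\right) = 554$)
$v{\left(B \right)} = \frac{1}{554 + B + B^{2} + B \left(-4 + B\right)}$ ($v{\left(B \right)} = \frac{1}{B + \left(\left(B^{2} + \left(2 - \left(6 - B\right)\right) B\right) + 554\right)} = \frac{1}{B + \left(\left(B^{2} + \left(2 + \left(-6 + B\right)\right) B\right) + 554\right)} = \frac{1}{B + \left(\left(B^{2} + \left(-4 + B\right) B\right) + 554\right)} = \frac{1}{B + \left(\left(B^{2} + B \left(-4 + B\right)\right) + 554\right)} = \frac{1}{B + \left(554 + B^{2} + B \left(-4 + B\right)\right)} = \frac{1}{554 + B + B^{2} + B \left(-4 + B\right)}$)
$- v{\left(G{\left(40,0 \right)} - -418 \right)} = - \frac{1}{554 - 3 \left(19 \cdot 40 - -418\right) + 2 \left(19 \cdot 40 - -418\right)^{2}} = - \frac{1}{554 - 3 \left(760 + 418\right) + 2 \left(760 + 418\right)^{2}} = - \frac{1}{554 - 3534 + 2 \cdot 1178^{2}} = - \frac{1}{554 - 3534 + 2 \cdot 1387684} = - \frac{1}{554 - 3534 + 2775368} = - \frac{1}{2772388}$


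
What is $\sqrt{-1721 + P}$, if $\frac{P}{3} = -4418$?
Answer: $5 i \sqrt{599} \approx 122.37 i$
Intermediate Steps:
$P = -13254$ ($P = 3 \left(-4418\right) = -13254$)
$\sqrt{-1721 + P} = \sqrt{-1721 - 13254} = \sqrt{-14975} = 5 i \sqrt{599}$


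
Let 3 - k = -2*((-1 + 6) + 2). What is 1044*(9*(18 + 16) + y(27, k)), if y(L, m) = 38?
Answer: 359136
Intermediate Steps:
k = 17 (k = 3 - (-2)*((-1 + 6) + 2) = 3 - (-2)*(5 + 2) = 3 - (-2)*7 = 3 - 1*(-14) = 3 + 14 = 17)
1044*(9*(18 + 16) + y(27, k)) = 1044*(9*(18 + 16) + 38) = 1044*(9*34 + 38) = 1044*(306 + 38) = 1044*344 = 359136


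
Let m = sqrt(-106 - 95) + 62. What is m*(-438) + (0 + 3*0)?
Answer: -27156 - 438*I*sqrt(201) ≈ -27156.0 - 6209.7*I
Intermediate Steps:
m = 62 + I*sqrt(201) (m = sqrt(-201) + 62 = I*sqrt(201) + 62 = 62 + I*sqrt(201) ≈ 62.0 + 14.177*I)
m*(-438) + (0 + 3*0) = (62 + I*sqrt(201))*(-438) + (0 + 3*0) = (-27156 - 438*I*sqrt(201)) + (0 + 0) = (-27156 - 438*I*sqrt(201)) + 0 = -27156 - 438*I*sqrt(201)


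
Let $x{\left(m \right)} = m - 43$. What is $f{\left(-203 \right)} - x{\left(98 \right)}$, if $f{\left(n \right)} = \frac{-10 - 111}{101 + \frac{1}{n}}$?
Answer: $- \frac{1152173}{20502} \approx -56.198$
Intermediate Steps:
$f{\left(n \right)} = - \frac{121}{101 + \frac{1}{n}}$
$x{\left(m \right)} = -43 + m$ ($x{\left(m \right)} = m - 43 = -43 + m$)
$f{\left(-203 \right)} - x{\left(98 \right)} = \left(-121\right) \left(-203\right) \frac{1}{1 + 101 \left(-203\right)} - \left(-43 + 98\right) = \left(-121\right) \left(-203\right) \frac{1}{1 - 20503} - 55 = \left(-121\right) \left(-203\right) \frac{1}{-20502} - 55 = \left(-121\right) \left(-203\right) \left(- \frac{1}{20502}\right) - 55 = - \frac{24563}{20502} - 55 = - \frac{1152173}{20502}$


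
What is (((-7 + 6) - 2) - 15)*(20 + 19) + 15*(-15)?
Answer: -927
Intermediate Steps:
(((-7 + 6) - 2) - 15)*(20 + 19) + 15*(-15) = ((-1 - 2) - 15)*39 - 225 = (-3 - 15)*39 - 225 = -18*39 - 225 = -702 - 225 = -927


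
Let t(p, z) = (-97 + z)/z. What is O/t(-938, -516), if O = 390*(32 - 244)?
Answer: -42662880/613 ≈ -69597.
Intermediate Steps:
t(p, z) = (-97 + z)/z
O = -82680 (O = 390*(-212) = -82680)
O/t(-938, -516) = -82680*(-516/(-97 - 516)) = -82680/((-1/516*(-613))) = -82680/613/516 = -82680*516/613 = -42662880/613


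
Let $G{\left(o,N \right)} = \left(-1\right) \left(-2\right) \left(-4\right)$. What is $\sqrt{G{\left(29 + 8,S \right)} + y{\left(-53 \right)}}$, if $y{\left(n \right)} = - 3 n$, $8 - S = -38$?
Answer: $\sqrt{151} \approx 12.288$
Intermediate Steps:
$S = 46$ ($S = 8 - -38 = 8 + 38 = 46$)
$G{\left(o,N \right)} = -8$ ($G{\left(o,N \right)} = 2 \left(-4\right) = -8$)
$\sqrt{G{\left(29 + 8,S \right)} + y{\left(-53 \right)}} = \sqrt{-8 - -159} = \sqrt{-8 + 159} = \sqrt{151}$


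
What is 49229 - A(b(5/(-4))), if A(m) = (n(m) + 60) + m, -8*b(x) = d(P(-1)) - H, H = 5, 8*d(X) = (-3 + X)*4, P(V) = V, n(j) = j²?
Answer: 3146711/64 ≈ 49167.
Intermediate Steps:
d(X) = -3/2 + X/2 (d(X) = ((-3 + X)*4)/8 = (-12 + 4*X)/8 = -3/2 + X/2)
b(x) = 7/8 (b(x) = -((-3/2 + (½)*(-1)) - 1*5)/8 = -((-3/2 - ½) - 5)/8 = -(-2 - 5)/8 = -⅛*(-7) = 7/8)
A(m) = 60 + m + m² (A(m) = (m² + 60) + m = (60 + m²) + m = 60 + m + m²)
49229 - A(b(5/(-4))) = 49229 - (60 + 7/8 + (7/8)²) = 49229 - (60 + 7/8 + 49/64) = 49229 - 1*3945/64 = 49229 - 3945/64 = 3146711/64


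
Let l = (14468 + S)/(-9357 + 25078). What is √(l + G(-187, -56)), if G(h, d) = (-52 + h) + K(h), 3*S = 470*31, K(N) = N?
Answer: 2*I*√236209565658/47163 ≈ 20.61*I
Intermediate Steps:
S = 14570/3 (S = (470*31)/3 = (⅓)*14570 = 14570/3 ≈ 4856.7)
l = 57974/47163 (l = (14468 + 14570/3)/(-9357 + 25078) = (57974/3)/15721 = (57974/3)*(1/15721) = 57974/47163 ≈ 1.2292)
G(h, d) = -52 + 2*h (G(h, d) = (-52 + h) + h = -52 + 2*h)
√(l + G(-187, -56)) = √(57974/47163 + (-52 + 2*(-187))) = √(57974/47163 + (-52 - 374)) = √(57974/47163 - 426) = √(-20033464/47163) = 2*I*√236209565658/47163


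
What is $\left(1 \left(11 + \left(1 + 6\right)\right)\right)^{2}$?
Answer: $324$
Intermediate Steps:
$\left(1 \left(11 + \left(1 + 6\right)\right)\right)^{2} = \left(1 \left(11 + 7\right)\right)^{2} = \left(1 \cdot 18\right)^{2} = 18^{2} = 324$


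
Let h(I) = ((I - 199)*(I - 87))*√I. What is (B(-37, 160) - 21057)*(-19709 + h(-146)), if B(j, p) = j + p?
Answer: 412588206 - 1682779590*I*√146 ≈ 4.1259e+8 - 2.0333e+10*I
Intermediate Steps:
h(I) = √I*(-199 + I)*(-87 + I) (h(I) = ((-199 + I)*(-87 + I))*√I = √I*(-199 + I)*(-87 + I))
(B(-37, 160) - 21057)*(-19709 + h(-146)) = ((-37 + 160) - 21057)*(-19709 + √(-146)*(17313 + (-146)² - 286*(-146))) = (123 - 21057)*(-19709 + (I*√146)*(17313 + 21316 + 41756)) = -20934*(-19709 + (I*√146)*80385) = -20934*(-19709 + 80385*I*√146) = 412588206 - 1682779590*I*√146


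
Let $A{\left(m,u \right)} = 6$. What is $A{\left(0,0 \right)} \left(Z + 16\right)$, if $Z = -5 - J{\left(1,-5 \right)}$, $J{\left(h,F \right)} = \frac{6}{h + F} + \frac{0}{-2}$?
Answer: $75$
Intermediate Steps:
$J{\left(h,F \right)} = \frac{6}{F + h}$ ($J{\left(h,F \right)} = \frac{6}{F + h} + 0 \left(- \frac{1}{2}\right) = \frac{6}{F + h} + 0 = \frac{6}{F + h}$)
$Z = - \frac{7}{2}$ ($Z = -5 - \frac{6}{-5 + 1} = -5 - \frac{6}{-4} = -5 - 6 \left(- \frac{1}{4}\right) = -5 - - \frac{3}{2} = -5 + \frac{3}{2} = - \frac{7}{2} \approx -3.5$)
$A{\left(0,0 \right)} \left(Z + 16\right) = 6 \left(- \frac{7}{2} + 16\right) = 6 \cdot \frac{25}{2} = 75$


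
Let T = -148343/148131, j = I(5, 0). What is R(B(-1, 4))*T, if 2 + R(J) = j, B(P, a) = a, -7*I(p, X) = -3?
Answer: 1631773/1036917 ≈ 1.5737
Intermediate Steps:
I(p, X) = 3/7 (I(p, X) = -⅐*(-3) = 3/7)
j = 3/7 ≈ 0.42857
T = -148343/148131 (T = -148343*1/148131 = -148343/148131 ≈ -1.0014)
R(J) = -11/7 (R(J) = -2 + 3/7 = -11/7)
R(B(-1, 4))*T = -11/7*(-148343/148131) = 1631773/1036917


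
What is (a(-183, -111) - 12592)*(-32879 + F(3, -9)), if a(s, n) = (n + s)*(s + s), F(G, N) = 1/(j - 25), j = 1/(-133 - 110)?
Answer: -4745209185391/1519 ≈ -3.1239e+9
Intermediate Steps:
j = -1/243 (j = 1/(-243) = -1/243 ≈ -0.0041152)
F(G, N) = -243/6076 (F(G, N) = 1/(-1/243 - 25) = 1/(-6076/243) = -243/6076)
a(s, n) = 2*s*(n + s) (a(s, n) = (n + s)*(2*s) = 2*s*(n + s))
(a(-183, -111) - 12592)*(-32879 + F(3, -9)) = (2*(-183)*(-111 - 183) - 12592)*(-32879 - 243/6076) = (2*(-183)*(-294) - 12592)*(-199773047/6076) = (107604 - 12592)*(-199773047/6076) = 95012*(-199773047/6076) = -4745209185391/1519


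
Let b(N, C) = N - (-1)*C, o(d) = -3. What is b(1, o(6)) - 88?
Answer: -90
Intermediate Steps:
b(N, C) = C + N (b(N, C) = N + C = C + N)
b(1, o(6)) - 88 = (-3 + 1) - 88 = -2 - 88 = -90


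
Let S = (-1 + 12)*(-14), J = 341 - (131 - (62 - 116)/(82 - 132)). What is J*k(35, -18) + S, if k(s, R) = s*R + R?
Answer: -3423346/25 ≈ -1.3693e+5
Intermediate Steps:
J = 5277/25 (J = 341 - (131 - (-54)/(-50)) = 341 - (131 - (-54)*(-1)/50) = 341 - (131 - 1*27/25) = 341 - (131 - 27/25) = 341 - 1*3248/25 = 341 - 3248/25 = 5277/25 ≈ 211.08)
k(s, R) = R + R*s (k(s, R) = R*s + R = R + R*s)
S = -154 (S = 11*(-14) = -154)
J*k(35, -18) + S = 5277*(-18*(1 + 35))/25 - 154 = 5277*(-18*36)/25 - 154 = (5277/25)*(-648) - 154 = -3419496/25 - 154 = -3423346/25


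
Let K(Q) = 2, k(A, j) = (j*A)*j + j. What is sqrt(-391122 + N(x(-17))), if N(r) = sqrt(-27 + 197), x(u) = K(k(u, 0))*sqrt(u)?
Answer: sqrt(-391122 + sqrt(170)) ≈ 625.39*I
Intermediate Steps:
k(A, j) = j + A*j**2 (k(A, j) = (A*j)*j + j = A*j**2 + j = j + A*j**2)
x(u) = 2*sqrt(u)
N(r) = sqrt(170)
sqrt(-391122 + N(x(-17))) = sqrt(-391122 + sqrt(170))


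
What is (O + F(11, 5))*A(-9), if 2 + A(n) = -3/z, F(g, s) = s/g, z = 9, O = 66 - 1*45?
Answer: -1652/33 ≈ -50.061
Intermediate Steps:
O = 21 (O = 66 - 45 = 21)
A(n) = -7/3 (A(n) = -2 - 3/9 = -2 - 3*1/9 = -2 - 1/3 = -7/3)
(O + F(11, 5))*A(-9) = (21 + 5/11)*(-7/3) = (236/11)*(-7/3) = -1652/33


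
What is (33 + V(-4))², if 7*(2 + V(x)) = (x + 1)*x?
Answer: 52441/49 ≈ 1070.2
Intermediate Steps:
V(x) = -2 + x*(1 + x)/7 (V(x) = -2 + ((x + 1)*x)/7 = -2 + ((1 + x)*x)/7 = -2 + (x*(1 + x))/7 = -2 + x*(1 + x)/7)
(33 + V(-4))² = (33 + (-2 + (⅐)*(-4) + (⅐)*(-4)²))² = (33 + (-2 - 4/7 + (⅐)*16))² = (33 + (-2 - 4/7 + 16/7))² = (33 - 2/7)² = (229/7)² = 52441/49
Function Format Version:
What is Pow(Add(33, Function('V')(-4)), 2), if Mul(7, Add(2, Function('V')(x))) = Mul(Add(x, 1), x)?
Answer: Rational(52441, 49) ≈ 1070.2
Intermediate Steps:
Function('V')(x) = Add(-2, Mul(Rational(1, 7), x, Add(1, x))) (Function('V')(x) = Add(-2, Mul(Rational(1, 7), Mul(Add(x, 1), x))) = Add(-2, Mul(Rational(1, 7), Mul(Add(1, x), x))) = Add(-2, Mul(Rational(1, 7), Mul(x, Add(1, x)))) = Add(-2, Mul(Rational(1, 7), x, Add(1, x))))
Pow(Add(33, Function('V')(-4)), 2) = Pow(Add(33, Add(-2, Mul(Rational(1, 7), -4), Mul(Rational(1, 7), Pow(-4, 2)))), 2) = Pow(Add(33, Add(-2, Rational(-4, 7), Mul(Rational(1, 7), 16))), 2) = Pow(Add(33, Add(-2, Rational(-4, 7), Rational(16, 7))), 2) = Pow(Add(33, Rational(-2, 7)), 2) = Pow(Rational(229, 7), 2) = Rational(52441, 49)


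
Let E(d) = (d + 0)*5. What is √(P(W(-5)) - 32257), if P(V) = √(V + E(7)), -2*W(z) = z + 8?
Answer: √(-129028 + 2*√134)/2 ≈ 179.59*I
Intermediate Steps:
E(d) = 5*d (E(d) = d*5 = 5*d)
W(z) = -4 - z/2 (W(z) = -(z + 8)/2 = -(8 + z)/2 = -4 - z/2)
P(V) = √(35 + V) (P(V) = √(V + 5*7) = √(V + 35) = √(35 + V))
√(P(W(-5)) - 32257) = √(√(35 + (-4 - ½*(-5))) - 32257) = √(√(35 + (-4 + 5/2)) - 32257) = √(√(35 - 3/2) - 32257) = √(√(67/2) - 32257) = √(√134/2 - 32257) = √(-32257 + √134/2)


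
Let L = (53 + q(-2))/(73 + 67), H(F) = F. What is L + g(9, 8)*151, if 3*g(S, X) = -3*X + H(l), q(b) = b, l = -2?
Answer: -549487/420 ≈ -1308.3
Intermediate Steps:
g(S, X) = -⅔ - X (g(S, X) = (-3*X - 2)/3 = (-2 - 3*X)/3 = -⅔ - X)
L = 51/140 (L = (53 - 2)/(73 + 67) = 51/140 ≈ 0.36429)
L + g(9, 8)*151 = 51/140 + (-⅔ - 1*8)*151 = 51/140 + (-⅔ - 8)*151 = 51/140 - 26/3*151 = 51/140 - 3926/3 = -549487/420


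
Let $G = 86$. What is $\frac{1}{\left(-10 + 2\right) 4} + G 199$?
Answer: $\frac{547647}{32} \approx 17114.0$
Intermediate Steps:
$\frac{1}{\left(-10 + 2\right) 4} + G 199 = \frac{1}{\left(-10 + 2\right) 4} + 86 \cdot 199 = \frac{1}{\left(-8\right) 4} + 17114 = \frac{1}{-32} + 17114 = - \frac{1}{32} + 17114 = \frac{547647}{32}$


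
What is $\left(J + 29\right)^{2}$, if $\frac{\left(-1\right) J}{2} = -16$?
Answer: $3721$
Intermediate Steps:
$J = 32$ ($J = \left(-2\right) \left(-16\right) = 32$)
$\left(J + 29\right)^{2} = \left(32 + 29\right)^{2} = 61^{2} = 3721$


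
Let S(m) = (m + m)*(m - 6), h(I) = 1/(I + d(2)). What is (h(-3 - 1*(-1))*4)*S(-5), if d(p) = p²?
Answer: 220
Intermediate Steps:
h(I) = 1/(4 + I) (h(I) = 1/(I + 2²) = 1/(I + 4) = 1/(4 + I))
S(m) = 2*m*(-6 + m) (S(m) = (2*m)*(-6 + m) = 2*m*(-6 + m))
(h(-3 - 1*(-1))*4)*S(-5) = (4/(4 + (-3 - 1*(-1))))*(2*(-5)*(-6 - 5)) = (4/(4 + (-3 + 1)))*(2*(-5)*(-11)) = (4/(4 - 2))*110 = (4/2)*110 = ((½)*4)*110 = 2*110 = 220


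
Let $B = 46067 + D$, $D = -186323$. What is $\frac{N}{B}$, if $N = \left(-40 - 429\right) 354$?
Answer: $\frac{27671}{23376} \approx 1.1837$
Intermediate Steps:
$N = -166026$ ($N = \left(-40 - 429\right) 354 = \left(-469\right) 354 = -166026$)
$B = -140256$ ($B = 46067 - 186323 = -140256$)
$\frac{N}{B} = - \frac{166026}{-140256} = \left(-166026\right) \left(- \frac{1}{140256}\right) = \frac{27671}{23376}$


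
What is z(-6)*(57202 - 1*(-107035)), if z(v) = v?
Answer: -985422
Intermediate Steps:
z(-6)*(57202 - 1*(-107035)) = -6*(57202 - 1*(-107035)) = -6*(57202 + 107035) = -6*164237 = -985422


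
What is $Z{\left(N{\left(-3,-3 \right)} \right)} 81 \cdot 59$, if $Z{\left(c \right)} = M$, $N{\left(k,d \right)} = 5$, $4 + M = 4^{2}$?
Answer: $57348$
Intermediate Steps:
$M = 12$ ($M = -4 + 4^{2} = -4 + 16 = 12$)
$Z{\left(c \right)} = 12$
$Z{\left(N{\left(-3,-3 \right)} \right)} 81 \cdot 59 = 12 \cdot 81 \cdot 59 = 972 \cdot 59 = 57348$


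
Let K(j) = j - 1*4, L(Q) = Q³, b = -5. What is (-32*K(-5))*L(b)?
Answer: -36000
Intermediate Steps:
K(j) = -4 + j (K(j) = j - 4 = -4 + j)
(-32*K(-5))*L(b) = -32*(-4 - 5)*(-5)³ = -32*(-9)*(-125) = 288*(-125) = -36000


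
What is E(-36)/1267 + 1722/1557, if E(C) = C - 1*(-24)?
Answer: 721030/657573 ≈ 1.0965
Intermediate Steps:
E(C) = 24 + C (E(C) = C + 24 = 24 + C)
E(-36)/1267 + 1722/1557 = (24 - 36)/1267 + 1722/1557 = -12*1/1267 + 1722*(1/1557) = -12/1267 + 574/519 = 721030/657573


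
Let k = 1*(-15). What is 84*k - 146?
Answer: -1406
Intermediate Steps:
k = -15
84*k - 146 = 84*(-15) - 146 = -1260 - 146 = -1406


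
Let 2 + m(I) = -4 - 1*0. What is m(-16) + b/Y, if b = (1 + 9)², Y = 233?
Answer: -1298/233 ≈ -5.5708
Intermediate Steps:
m(I) = -6 (m(I) = -2 + (-4 - 1*0) = -2 + (-4 + 0) = -2 - 4 = -6)
b = 100 (b = 10² = 100)
m(-16) + b/Y = -6 + 100/233 = -1298/233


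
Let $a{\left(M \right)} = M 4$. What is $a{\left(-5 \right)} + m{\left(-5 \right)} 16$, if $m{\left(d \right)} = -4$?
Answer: $-84$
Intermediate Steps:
$a{\left(M \right)} = 4 M$
$a{\left(-5 \right)} + m{\left(-5 \right)} 16 = 4 \left(-5\right) - 64 = -20 - 64 = -84$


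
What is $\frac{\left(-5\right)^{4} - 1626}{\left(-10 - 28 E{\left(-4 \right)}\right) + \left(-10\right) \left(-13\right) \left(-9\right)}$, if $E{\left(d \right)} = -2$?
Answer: $\frac{1001}{1124} \approx 0.89057$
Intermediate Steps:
$\frac{\left(-5\right)^{4} - 1626}{\left(-10 - 28 E{\left(-4 \right)}\right) + \left(-10\right) \left(-13\right) \left(-9\right)} = \frac{\left(-5\right)^{4} - 1626}{\left(-10 - -56\right) + \left(-10\right) \left(-13\right) \left(-9\right)} = \frac{625 - 1626}{\left(-10 + 56\right) + 130 \left(-9\right)} = - \frac{1001}{46 - 1170} = - \frac{1001}{-1124} = \left(-1001\right) \left(- \frac{1}{1124}\right) = \frac{1001}{1124}$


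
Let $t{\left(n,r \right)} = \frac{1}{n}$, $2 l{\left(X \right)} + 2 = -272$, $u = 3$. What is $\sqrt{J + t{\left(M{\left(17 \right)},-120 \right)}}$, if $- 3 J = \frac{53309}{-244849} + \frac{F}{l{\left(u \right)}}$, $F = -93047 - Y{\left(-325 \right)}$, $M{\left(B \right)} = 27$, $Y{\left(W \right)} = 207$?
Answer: $\frac{4 i \sqrt{1291869464265947391}}{301898817} \approx 15.059 i$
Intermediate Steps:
$l{\left(X \right)} = -137$ ($l{\left(X \right)} = -1 + \frac{1}{2} \left(-272\right) = -1 - 136 = -137$)
$F = -93254$ ($F = -93047 - 207 = -93254$)
$J = - \frac{22825845313}{100632939}$ ($J = - \frac{\frac{53309}{-244849} - \frac{93254}{-137}}{3} = - \frac{53309 \left(- \frac{1}{244849}\right) - - \frac{93254}{137}}{3} = - \frac{- \frac{53309}{244849} + \frac{93254}{137}}{3} = \left(- \frac{1}{3}\right) \frac{22825845313}{33544313} = - \frac{22825845313}{100632939} \approx -226.82$)
$\sqrt{J + t{\left(M{\left(17 \right)},-120 \right)}} = \sqrt{- \frac{22825845313}{100632939} + \frac{1}{27}} = \sqrt{- \frac{205399063504}{905696451}} = \frac{4 i \sqrt{1291869464265947391}}{301898817}$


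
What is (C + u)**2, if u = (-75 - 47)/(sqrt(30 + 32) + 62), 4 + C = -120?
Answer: (3906 - sqrt(62))**2/961 ≈ 15812.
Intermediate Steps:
C = -124 (C = -4 - 120 = -124)
u = -122/(62 + sqrt(62)) (u = -122/(sqrt(62) + 62) = -122/(62 + sqrt(62)) ≈ -1.7460)
(C + u)**2 = (-124 + (-2 + sqrt(62)/31))**2 = (-126 + sqrt(62)/31)**2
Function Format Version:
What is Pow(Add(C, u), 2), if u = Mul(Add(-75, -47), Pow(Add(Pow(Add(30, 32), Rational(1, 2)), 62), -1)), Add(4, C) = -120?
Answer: Mul(Rational(1, 961), Pow(Add(3906, Mul(-1, Pow(62, Rational(1, 2)))), 2)) ≈ 15812.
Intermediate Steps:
C = -124 (C = Add(-4, -120) = -124)
u = Mul(-122, Pow(Add(62, Pow(62, Rational(1, 2))), -1)) (u = Mul(-122, Pow(Add(Pow(62, Rational(1, 2)), 62), -1)) = Mul(-122, Pow(Add(62, Pow(62, Rational(1, 2))), -1)) ≈ -1.7460)
Pow(Add(C, u), 2) = Pow(Add(-124, Add(-2, Mul(Rational(1, 31), Pow(62, Rational(1, 2))))), 2) = Pow(Add(-126, Mul(Rational(1, 31), Pow(62, Rational(1, 2)))), 2)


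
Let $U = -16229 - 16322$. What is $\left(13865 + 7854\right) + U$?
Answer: $-10832$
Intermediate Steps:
$U = -32551$ ($U = -16229 - 16322 = -32551$)
$\left(13865 + 7854\right) + U = \left(13865 + 7854\right) - 32551 = 21719 - 32551 = -10832$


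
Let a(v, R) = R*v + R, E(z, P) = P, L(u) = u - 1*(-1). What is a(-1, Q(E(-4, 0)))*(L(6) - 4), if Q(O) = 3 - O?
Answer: 0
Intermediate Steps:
L(u) = 1 + u (L(u) = u + 1 = 1 + u)
a(v, R) = R + R*v
a(-1, Q(E(-4, 0)))*(L(6) - 4) = ((3 - 1*0)*(1 - 1))*((1 + 6) - 4) = ((3 + 0)*0)*(7 - 4) = (3*0)*3 = 0*3 = 0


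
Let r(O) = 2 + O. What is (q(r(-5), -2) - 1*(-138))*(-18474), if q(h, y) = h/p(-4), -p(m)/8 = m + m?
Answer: -81553473/32 ≈ -2.5485e+6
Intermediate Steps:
p(m) = -16*m (p(m) = -8*(m + m) = -16*m)
q(h, y) = h/64 (q(h, y) = h/((-16*(-4))) = h/64)
(q(r(-5), -2) - 1*(-138))*(-18474) = ((2 - 5)/64 - 1*(-138))*(-18474) = ((1/64)*(-3) + 138)*(-18474) = (-3/64 + 138)*(-18474) = (8829/64)*(-18474) = -81553473/32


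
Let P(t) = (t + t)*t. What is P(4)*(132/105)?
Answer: 1408/35 ≈ 40.229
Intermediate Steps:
P(t) = 2*t**2 (P(t) = (2*t)*t = 2*t**2)
P(4)*(132/105) = (2*4**2)*(132/105) = (2*16)*(132*(1/105)) = 32*(44/35) = 1408/35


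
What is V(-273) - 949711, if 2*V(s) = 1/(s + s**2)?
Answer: -141043480031/148512 ≈ -9.4971e+5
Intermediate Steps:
V(s) = 1/(2*(s + s**2))
V(-273) - 949711 = (1/2)/(-273*(1 - 273)) - 949711 = (1/2)*(-1/273)/(-272) - 949711 = (1/2)*(-1/273)*(-1/272) - 949711 = 1/148512 - 949711 = -141043480031/148512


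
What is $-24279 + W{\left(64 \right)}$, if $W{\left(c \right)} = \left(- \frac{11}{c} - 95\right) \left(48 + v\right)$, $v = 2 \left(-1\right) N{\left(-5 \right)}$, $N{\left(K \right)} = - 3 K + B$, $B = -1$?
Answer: $- \frac{418919}{16} \approx -26182.0$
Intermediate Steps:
$N{\left(K \right)} = -1 - 3 K$ ($N{\left(K \right)} = - 3 K - 1 = -1 - 3 K$)
$v = -28$ ($v = 2 \left(-1\right) \left(-1 - -15\right) = - 2 \left(-1 + 15\right) = \left(-2\right) 14 = -28$)
$W{\left(c \right)} = -1900 - \frac{220}{c}$ ($W{\left(c \right)} = \left(- \frac{11}{c} - 95\right) \left(48 - 28\right) = \left(-95 - \frac{11}{c}\right) 20 = -1900 - \frac{220}{c}$)
$-24279 + W{\left(64 \right)} = -24279 - \left(1900 + \frac{220}{64}\right) = -24279 - \frac{30455}{16} = - \frac{418919}{16}$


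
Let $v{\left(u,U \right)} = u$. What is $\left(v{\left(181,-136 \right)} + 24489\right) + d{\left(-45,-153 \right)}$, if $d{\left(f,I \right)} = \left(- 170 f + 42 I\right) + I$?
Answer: $25741$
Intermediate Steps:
$d{\left(f,I \right)} = - 170 f + 43 I$
$\left(v{\left(181,-136 \right)} + 24489\right) + d{\left(-45,-153 \right)} = \left(181 + 24489\right) + \left(\left(-170\right) \left(-45\right) + 43 \left(-153\right)\right) = 24670 + \left(7650 - 6579\right) = 24670 + 1071 = 25741$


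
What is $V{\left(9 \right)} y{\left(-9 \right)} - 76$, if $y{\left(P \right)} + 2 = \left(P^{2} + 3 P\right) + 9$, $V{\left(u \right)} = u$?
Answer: $473$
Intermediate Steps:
$y{\left(P \right)} = 7 + P^{2} + 3 P$ ($y{\left(P \right)} = -2 + \left(\left(P^{2} + 3 P\right) + 9\right) = -2 + \left(9 + P^{2} + 3 P\right) = 7 + P^{2} + 3 P$)
$V{\left(9 \right)} y{\left(-9 \right)} - 76 = 9 \left(7 + \left(-9\right)^{2} + 3 \left(-9\right)\right) - 76 = 9 \left(7 + 81 - 27\right) - 76 = 9 \cdot 61 - 76 = 549 - 76 = 473$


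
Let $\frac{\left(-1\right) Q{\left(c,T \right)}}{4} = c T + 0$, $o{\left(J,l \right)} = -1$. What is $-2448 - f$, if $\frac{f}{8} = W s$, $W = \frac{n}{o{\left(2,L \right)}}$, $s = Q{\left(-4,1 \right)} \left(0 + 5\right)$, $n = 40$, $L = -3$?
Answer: $23152$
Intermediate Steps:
$Q{\left(c,T \right)} = - 4 T c$ ($Q{\left(c,T \right)} = - 4 \left(c T + 0\right) = - 4 \left(T c + 0\right) = - 4 T c$)
$s = 80$ ($s = \left(-4\right) 1 \left(-4\right) \left(0 + 5\right) = 16 \cdot 5 = 80$)
$W = -40$ ($W = \frac{40}{-1} = 40 \left(-1\right) = -40$)
$f = -25600$ ($f = 8 \left(\left(-40\right) 80\right) = 8 \left(-3200\right) = -25600$)
$-2448 - f = -2448 - -25600 = -2448 + 25600 = 23152$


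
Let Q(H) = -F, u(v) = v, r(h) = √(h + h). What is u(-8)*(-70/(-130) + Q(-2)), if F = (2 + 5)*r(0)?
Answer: -56/13 ≈ -4.3077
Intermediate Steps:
r(h) = √2*√h (r(h) = √(2*h) = √2*√h)
F = 0 (F = (2 + 5)*(√2*√0) = 7*(√2*0) = 7*0 = 0)
Q(H) = 0 (Q(H) = -1*0 = 0)
u(-8)*(-70/(-130) + Q(-2)) = -8*(-70/(-130) + 0) = -8*(-70*(-1/130) + 0) = -8*(7/13 + 0) = -8*7/13 = -56/13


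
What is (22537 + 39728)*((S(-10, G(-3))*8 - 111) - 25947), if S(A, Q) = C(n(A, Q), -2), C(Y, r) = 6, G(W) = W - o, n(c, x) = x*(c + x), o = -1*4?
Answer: -1619512650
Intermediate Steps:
o = -4
G(W) = 4 + W (G(W) = W - 1*(-4) = W + 4 = 4 + W)
S(A, Q) = 6
(22537 + 39728)*((S(-10, G(-3))*8 - 111) - 25947) = (22537 + 39728)*((6*8 - 111) - 25947) = 62265*((48 - 111) - 25947) = 62265*(-63 - 25947) = 62265*(-26010) = -1619512650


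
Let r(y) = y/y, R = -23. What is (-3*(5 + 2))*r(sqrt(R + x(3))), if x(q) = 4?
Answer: -21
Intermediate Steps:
r(y) = 1
(-3*(5 + 2))*r(sqrt(R + x(3))) = -3*(5 + 2)*1 = -3*7*1 = -21*1 = -21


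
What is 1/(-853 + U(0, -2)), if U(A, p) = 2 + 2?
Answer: -1/849 ≈ -0.0011779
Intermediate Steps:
U(A, p) = 4
1/(-853 + U(0, -2)) = 1/(-853 + 4) = 1/(-849) = -1/849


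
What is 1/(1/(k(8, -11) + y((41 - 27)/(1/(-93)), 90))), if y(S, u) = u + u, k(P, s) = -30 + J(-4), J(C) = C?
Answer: 146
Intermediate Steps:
k(P, s) = -34 (k(P, s) = -30 - 4 = -34)
y(S, u) = 2*u
1/(1/(k(8, -11) + y((41 - 27)/(1/(-93)), 90))) = 1/(1/(-34 + 2*90)) = 1/(1/(-34 + 180)) = 1/(1/146) = 146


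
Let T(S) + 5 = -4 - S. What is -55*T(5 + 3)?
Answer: 935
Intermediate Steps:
T(S) = -9 - S (T(S) = -5 + (-4 - S) = -9 - S)
-55*T(5 + 3) = -55*(-9 - (5 + 3)) = -55*(-9 - 1*8) = -55*(-9 - 8) = -55*(-17) = 935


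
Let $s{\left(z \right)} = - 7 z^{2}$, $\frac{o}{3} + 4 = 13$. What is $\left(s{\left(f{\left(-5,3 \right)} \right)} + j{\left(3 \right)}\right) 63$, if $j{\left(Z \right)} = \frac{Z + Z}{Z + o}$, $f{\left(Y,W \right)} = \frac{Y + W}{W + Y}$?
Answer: $- \frac{2142}{5} \approx -428.4$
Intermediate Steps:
$o = 27$ ($o = -12 + 3 \cdot 13 = -12 + 39 = 27$)
$f{\left(Y,W \right)} = 1$ ($f{\left(Y,W \right)} = \frac{W + Y}{W + Y} = 1$)
$j{\left(Z \right)} = \frac{2 Z}{27 + Z}$ ($j{\left(Z \right)} = \frac{Z + Z}{Z + 27} = \frac{2 Z}{27 + Z}$)
$\left(s{\left(f{\left(-5,3 \right)} \right)} + j{\left(3 \right)}\right) 63 = \left(- 7 \cdot 1^{2} + 2 \cdot 3 \frac{1}{27 + 3}\right) 63 = \left(\left(-7\right) 1 + 2 \cdot 3 \cdot \frac{1}{30}\right) 63 = \left(-7 + 2 \cdot 3 \cdot \frac{1}{30}\right) 63 = \left(-7 + \frac{1}{5}\right) 63 = \left(- \frac{34}{5}\right) 63 = - \frac{2142}{5}$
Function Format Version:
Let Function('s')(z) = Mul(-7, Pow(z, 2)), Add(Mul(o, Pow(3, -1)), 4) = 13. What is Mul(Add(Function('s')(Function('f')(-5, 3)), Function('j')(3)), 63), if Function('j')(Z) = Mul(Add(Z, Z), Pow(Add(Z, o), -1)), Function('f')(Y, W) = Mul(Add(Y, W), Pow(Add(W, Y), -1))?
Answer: Rational(-2142, 5) ≈ -428.40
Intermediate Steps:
o = 27 (o = Add(-12, Mul(3, 13)) = Add(-12, 39) = 27)
Function('f')(Y, W) = 1 (Function('f')(Y, W) = Mul(Add(W, Y), Pow(Add(W, Y), -1)) = 1)
Function('j')(Z) = Mul(2, Z, Pow(Add(27, Z), -1)) (Function('j')(Z) = Mul(Add(Z, Z), Pow(Add(Z, 27), -1)) = Mul(Mul(2, Z), Pow(Add(27, Z), -1)) = Mul(2, Z, Pow(Add(27, Z), -1)))
Mul(Add(Function('s')(Function('f')(-5, 3)), Function('j')(3)), 63) = Mul(Add(Mul(-7, Pow(1, 2)), Mul(2, 3, Pow(Add(27, 3), -1))), 63) = Mul(Add(Mul(-7, 1), Mul(2, 3, Pow(30, -1))), 63) = Mul(Add(-7, Mul(2, 3, Rational(1, 30))), 63) = Mul(Add(-7, Rational(1, 5)), 63) = Mul(Rational(-34, 5), 63) = Rational(-2142, 5)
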